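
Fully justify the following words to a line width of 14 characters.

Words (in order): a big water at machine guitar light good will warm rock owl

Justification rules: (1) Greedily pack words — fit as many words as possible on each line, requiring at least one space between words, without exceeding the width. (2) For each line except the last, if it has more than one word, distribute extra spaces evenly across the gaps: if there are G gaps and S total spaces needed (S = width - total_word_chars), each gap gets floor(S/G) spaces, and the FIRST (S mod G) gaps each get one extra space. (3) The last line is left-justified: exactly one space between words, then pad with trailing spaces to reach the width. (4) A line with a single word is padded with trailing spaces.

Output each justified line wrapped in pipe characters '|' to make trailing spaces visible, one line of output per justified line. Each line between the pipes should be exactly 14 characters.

Answer: |a big water at|
|machine guitar|
|light     good|
|will warm rock|
|owl           |

Derivation:
Line 1: ['a', 'big', 'water', 'at'] (min_width=14, slack=0)
Line 2: ['machine', 'guitar'] (min_width=14, slack=0)
Line 3: ['light', 'good'] (min_width=10, slack=4)
Line 4: ['will', 'warm', 'rock'] (min_width=14, slack=0)
Line 5: ['owl'] (min_width=3, slack=11)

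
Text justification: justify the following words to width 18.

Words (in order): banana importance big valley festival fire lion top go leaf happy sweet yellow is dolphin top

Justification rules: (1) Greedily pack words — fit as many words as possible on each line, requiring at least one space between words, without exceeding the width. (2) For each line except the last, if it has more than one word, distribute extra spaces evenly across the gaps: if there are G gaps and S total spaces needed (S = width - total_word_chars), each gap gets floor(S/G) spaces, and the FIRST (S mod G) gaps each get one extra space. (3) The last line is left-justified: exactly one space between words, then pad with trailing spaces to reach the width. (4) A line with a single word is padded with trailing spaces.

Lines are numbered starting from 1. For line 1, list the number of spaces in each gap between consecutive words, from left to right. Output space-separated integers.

Line 1: ['banana', 'importance'] (min_width=17, slack=1)
Line 2: ['big', 'valley'] (min_width=10, slack=8)
Line 3: ['festival', 'fire', 'lion'] (min_width=18, slack=0)
Line 4: ['top', 'go', 'leaf', 'happy'] (min_width=17, slack=1)
Line 5: ['sweet', 'yellow', 'is'] (min_width=15, slack=3)
Line 6: ['dolphin', 'top'] (min_width=11, slack=7)

Answer: 2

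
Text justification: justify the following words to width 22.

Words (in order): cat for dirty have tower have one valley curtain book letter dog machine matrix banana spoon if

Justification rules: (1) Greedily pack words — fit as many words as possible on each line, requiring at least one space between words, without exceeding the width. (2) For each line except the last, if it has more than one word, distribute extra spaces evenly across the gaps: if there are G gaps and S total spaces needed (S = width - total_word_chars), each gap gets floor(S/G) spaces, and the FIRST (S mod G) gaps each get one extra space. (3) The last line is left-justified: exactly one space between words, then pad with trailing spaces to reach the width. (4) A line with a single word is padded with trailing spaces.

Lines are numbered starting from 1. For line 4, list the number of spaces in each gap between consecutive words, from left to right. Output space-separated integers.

Answer: 3 3

Derivation:
Line 1: ['cat', 'for', 'dirty', 'have'] (min_width=18, slack=4)
Line 2: ['tower', 'have', 'one', 'valley'] (min_width=21, slack=1)
Line 3: ['curtain', 'book', 'letter'] (min_width=19, slack=3)
Line 4: ['dog', 'machine', 'matrix'] (min_width=18, slack=4)
Line 5: ['banana', 'spoon', 'if'] (min_width=15, slack=7)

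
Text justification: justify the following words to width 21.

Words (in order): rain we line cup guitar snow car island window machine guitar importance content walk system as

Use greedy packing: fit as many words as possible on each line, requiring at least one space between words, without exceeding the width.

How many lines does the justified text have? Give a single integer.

Line 1: ['rain', 'we', 'line', 'cup'] (min_width=16, slack=5)
Line 2: ['guitar', 'snow', 'car'] (min_width=15, slack=6)
Line 3: ['island', 'window', 'machine'] (min_width=21, slack=0)
Line 4: ['guitar', 'importance'] (min_width=17, slack=4)
Line 5: ['content', 'walk', 'system'] (min_width=19, slack=2)
Line 6: ['as'] (min_width=2, slack=19)
Total lines: 6

Answer: 6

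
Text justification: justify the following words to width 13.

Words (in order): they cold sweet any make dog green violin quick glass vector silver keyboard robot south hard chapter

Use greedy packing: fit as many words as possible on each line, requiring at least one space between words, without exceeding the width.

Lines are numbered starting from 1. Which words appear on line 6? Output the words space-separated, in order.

Line 1: ['they', 'cold'] (min_width=9, slack=4)
Line 2: ['sweet', 'any'] (min_width=9, slack=4)
Line 3: ['make', 'dog'] (min_width=8, slack=5)
Line 4: ['green', 'violin'] (min_width=12, slack=1)
Line 5: ['quick', 'glass'] (min_width=11, slack=2)
Line 6: ['vector', 'silver'] (min_width=13, slack=0)
Line 7: ['keyboard'] (min_width=8, slack=5)
Line 8: ['robot', 'south'] (min_width=11, slack=2)
Line 9: ['hard', 'chapter'] (min_width=12, slack=1)

Answer: vector silver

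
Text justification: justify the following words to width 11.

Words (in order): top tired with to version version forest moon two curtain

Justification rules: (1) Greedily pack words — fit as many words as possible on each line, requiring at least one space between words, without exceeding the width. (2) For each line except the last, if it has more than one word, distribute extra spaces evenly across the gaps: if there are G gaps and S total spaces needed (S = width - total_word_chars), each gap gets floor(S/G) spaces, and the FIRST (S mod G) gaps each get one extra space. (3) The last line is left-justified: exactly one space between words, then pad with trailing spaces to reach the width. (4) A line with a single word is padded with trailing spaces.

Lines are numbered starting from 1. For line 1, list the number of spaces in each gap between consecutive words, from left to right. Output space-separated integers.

Answer: 3

Derivation:
Line 1: ['top', 'tired'] (min_width=9, slack=2)
Line 2: ['with', 'to'] (min_width=7, slack=4)
Line 3: ['version'] (min_width=7, slack=4)
Line 4: ['version'] (min_width=7, slack=4)
Line 5: ['forest', 'moon'] (min_width=11, slack=0)
Line 6: ['two', 'curtain'] (min_width=11, slack=0)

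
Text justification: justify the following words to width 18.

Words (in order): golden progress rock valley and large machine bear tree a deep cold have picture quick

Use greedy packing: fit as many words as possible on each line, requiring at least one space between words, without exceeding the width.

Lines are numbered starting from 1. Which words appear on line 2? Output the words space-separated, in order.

Answer: rock valley and

Derivation:
Line 1: ['golden', 'progress'] (min_width=15, slack=3)
Line 2: ['rock', 'valley', 'and'] (min_width=15, slack=3)
Line 3: ['large', 'machine', 'bear'] (min_width=18, slack=0)
Line 4: ['tree', 'a', 'deep', 'cold'] (min_width=16, slack=2)
Line 5: ['have', 'picture', 'quick'] (min_width=18, slack=0)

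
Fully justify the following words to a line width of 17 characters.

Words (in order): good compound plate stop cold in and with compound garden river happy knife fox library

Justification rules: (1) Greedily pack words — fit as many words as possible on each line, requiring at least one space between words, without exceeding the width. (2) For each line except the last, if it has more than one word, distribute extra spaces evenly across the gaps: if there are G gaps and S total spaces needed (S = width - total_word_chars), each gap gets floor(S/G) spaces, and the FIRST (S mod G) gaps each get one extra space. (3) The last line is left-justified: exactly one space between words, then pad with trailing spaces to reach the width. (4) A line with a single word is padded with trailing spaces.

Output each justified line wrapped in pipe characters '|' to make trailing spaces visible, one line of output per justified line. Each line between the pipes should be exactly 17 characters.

Line 1: ['good', 'compound'] (min_width=13, slack=4)
Line 2: ['plate', 'stop', 'cold'] (min_width=15, slack=2)
Line 3: ['in', 'and', 'with'] (min_width=11, slack=6)
Line 4: ['compound', 'garden'] (min_width=15, slack=2)
Line 5: ['river', 'happy', 'knife'] (min_width=17, slack=0)
Line 6: ['fox', 'library'] (min_width=11, slack=6)

Answer: |good     compound|
|plate  stop  cold|
|in    and    with|
|compound   garden|
|river happy knife|
|fox library      |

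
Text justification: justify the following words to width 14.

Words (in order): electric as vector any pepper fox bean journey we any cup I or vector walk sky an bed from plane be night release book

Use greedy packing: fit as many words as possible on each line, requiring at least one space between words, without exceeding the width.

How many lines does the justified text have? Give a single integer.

Answer: 10

Derivation:
Line 1: ['electric', 'as'] (min_width=11, slack=3)
Line 2: ['vector', 'any'] (min_width=10, slack=4)
Line 3: ['pepper', 'fox'] (min_width=10, slack=4)
Line 4: ['bean', 'journey'] (min_width=12, slack=2)
Line 5: ['we', 'any', 'cup', 'I'] (min_width=12, slack=2)
Line 6: ['or', 'vector', 'walk'] (min_width=14, slack=0)
Line 7: ['sky', 'an', 'bed'] (min_width=10, slack=4)
Line 8: ['from', 'plane', 'be'] (min_width=13, slack=1)
Line 9: ['night', 'release'] (min_width=13, slack=1)
Line 10: ['book'] (min_width=4, slack=10)
Total lines: 10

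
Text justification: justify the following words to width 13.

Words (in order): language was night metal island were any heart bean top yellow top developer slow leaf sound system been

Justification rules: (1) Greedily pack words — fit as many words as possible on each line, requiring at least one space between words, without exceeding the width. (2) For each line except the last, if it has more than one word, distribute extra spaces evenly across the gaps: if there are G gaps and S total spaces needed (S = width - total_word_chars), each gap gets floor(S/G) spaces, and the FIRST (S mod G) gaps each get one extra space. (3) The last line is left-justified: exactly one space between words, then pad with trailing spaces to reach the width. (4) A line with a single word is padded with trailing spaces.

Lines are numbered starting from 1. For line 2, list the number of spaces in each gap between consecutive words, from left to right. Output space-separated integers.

Line 1: ['language', 'was'] (min_width=12, slack=1)
Line 2: ['night', 'metal'] (min_width=11, slack=2)
Line 3: ['island', 'were'] (min_width=11, slack=2)
Line 4: ['any', 'heart'] (min_width=9, slack=4)
Line 5: ['bean', 'top'] (min_width=8, slack=5)
Line 6: ['yellow', 'top'] (min_width=10, slack=3)
Line 7: ['developer'] (min_width=9, slack=4)
Line 8: ['slow', 'leaf'] (min_width=9, slack=4)
Line 9: ['sound', 'system'] (min_width=12, slack=1)
Line 10: ['been'] (min_width=4, slack=9)

Answer: 3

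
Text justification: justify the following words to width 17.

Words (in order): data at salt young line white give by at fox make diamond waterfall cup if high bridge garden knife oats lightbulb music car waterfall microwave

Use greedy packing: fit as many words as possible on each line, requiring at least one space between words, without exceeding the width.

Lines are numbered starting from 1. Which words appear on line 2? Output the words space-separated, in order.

Answer: young line white

Derivation:
Line 1: ['data', 'at', 'salt'] (min_width=12, slack=5)
Line 2: ['young', 'line', 'white'] (min_width=16, slack=1)
Line 3: ['give', 'by', 'at', 'fox'] (min_width=14, slack=3)
Line 4: ['make', 'diamond'] (min_width=12, slack=5)
Line 5: ['waterfall', 'cup', 'if'] (min_width=16, slack=1)
Line 6: ['high', 'bridge'] (min_width=11, slack=6)
Line 7: ['garden', 'knife', 'oats'] (min_width=17, slack=0)
Line 8: ['lightbulb', 'music'] (min_width=15, slack=2)
Line 9: ['car', 'waterfall'] (min_width=13, slack=4)
Line 10: ['microwave'] (min_width=9, slack=8)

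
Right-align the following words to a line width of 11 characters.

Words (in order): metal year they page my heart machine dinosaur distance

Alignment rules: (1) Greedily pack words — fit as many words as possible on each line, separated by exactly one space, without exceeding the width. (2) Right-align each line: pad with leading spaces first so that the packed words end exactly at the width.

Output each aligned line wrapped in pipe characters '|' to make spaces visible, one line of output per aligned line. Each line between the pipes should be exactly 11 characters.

Answer: | metal year|
|  they page|
|   my heart|
|    machine|
|   dinosaur|
|   distance|

Derivation:
Line 1: ['metal', 'year'] (min_width=10, slack=1)
Line 2: ['they', 'page'] (min_width=9, slack=2)
Line 3: ['my', 'heart'] (min_width=8, slack=3)
Line 4: ['machine'] (min_width=7, slack=4)
Line 5: ['dinosaur'] (min_width=8, slack=3)
Line 6: ['distance'] (min_width=8, slack=3)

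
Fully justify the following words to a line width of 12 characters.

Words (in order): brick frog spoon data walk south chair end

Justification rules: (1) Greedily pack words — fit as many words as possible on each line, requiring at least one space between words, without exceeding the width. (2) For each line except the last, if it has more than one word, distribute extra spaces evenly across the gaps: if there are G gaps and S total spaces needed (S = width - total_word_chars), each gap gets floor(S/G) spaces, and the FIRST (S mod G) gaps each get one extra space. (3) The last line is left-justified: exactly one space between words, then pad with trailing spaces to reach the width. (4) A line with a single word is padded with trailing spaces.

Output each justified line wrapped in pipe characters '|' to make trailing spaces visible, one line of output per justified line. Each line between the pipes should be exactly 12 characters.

Line 1: ['brick', 'frog'] (min_width=10, slack=2)
Line 2: ['spoon', 'data'] (min_width=10, slack=2)
Line 3: ['walk', 'south'] (min_width=10, slack=2)
Line 4: ['chair', 'end'] (min_width=9, slack=3)

Answer: |brick   frog|
|spoon   data|
|walk   south|
|chair end   |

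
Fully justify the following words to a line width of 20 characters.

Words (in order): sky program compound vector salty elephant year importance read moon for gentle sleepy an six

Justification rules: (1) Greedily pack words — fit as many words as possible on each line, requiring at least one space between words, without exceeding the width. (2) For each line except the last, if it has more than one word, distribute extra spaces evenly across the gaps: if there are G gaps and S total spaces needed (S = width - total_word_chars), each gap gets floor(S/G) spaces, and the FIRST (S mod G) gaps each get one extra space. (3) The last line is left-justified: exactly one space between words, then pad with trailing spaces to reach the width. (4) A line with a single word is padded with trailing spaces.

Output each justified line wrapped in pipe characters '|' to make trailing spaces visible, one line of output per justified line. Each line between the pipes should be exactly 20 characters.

Answer: |sky program compound|
|vector         salty|
|elephant        year|
|importance read moon|
|for gentle sleepy an|
|six                 |

Derivation:
Line 1: ['sky', 'program', 'compound'] (min_width=20, slack=0)
Line 2: ['vector', 'salty'] (min_width=12, slack=8)
Line 3: ['elephant', 'year'] (min_width=13, slack=7)
Line 4: ['importance', 'read', 'moon'] (min_width=20, slack=0)
Line 5: ['for', 'gentle', 'sleepy', 'an'] (min_width=20, slack=0)
Line 6: ['six'] (min_width=3, slack=17)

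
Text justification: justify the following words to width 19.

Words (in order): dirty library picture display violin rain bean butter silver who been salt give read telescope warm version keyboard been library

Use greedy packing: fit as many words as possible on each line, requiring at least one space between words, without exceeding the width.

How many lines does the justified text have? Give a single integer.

Line 1: ['dirty', 'library'] (min_width=13, slack=6)
Line 2: ['picture', 'display'] (min_width=15, slack=4)
Line 3: ['violin', 'rain', 'bean'] (min_width=16, slack=3)
Line 4: ['butter', 'silver', 'who'] (min_width=17, slack=2)
Line 5: ['been', 'salt', 'give', 'read'] (min_width=19, slack=0)
Line 6: ['telescope', 'warm'] (min_width=14, slack=5)
Line 7: ['version', 'keyboard'] (min_width=16, slack=3)
Line 8: ['been', 'library'] (min_width=12, slack=7)
Total lines: 8

Answer: 8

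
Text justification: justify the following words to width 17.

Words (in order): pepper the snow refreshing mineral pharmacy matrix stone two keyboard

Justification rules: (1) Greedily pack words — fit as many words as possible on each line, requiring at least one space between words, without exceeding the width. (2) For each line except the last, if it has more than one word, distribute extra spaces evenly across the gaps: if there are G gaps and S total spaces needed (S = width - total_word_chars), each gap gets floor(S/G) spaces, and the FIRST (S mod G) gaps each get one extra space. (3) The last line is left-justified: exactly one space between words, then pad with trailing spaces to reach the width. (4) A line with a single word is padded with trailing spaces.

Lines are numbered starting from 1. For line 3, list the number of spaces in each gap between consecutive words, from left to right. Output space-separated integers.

Line 1: ['pepper', 'the', 'snow'] (min_width=15, slack=2)
Line 2: ['refreshing'] (min_width=10, slack=7)
Line 3: ['mineral', 'pharmacy'] (min_width=16, slack=1)
Line 4: ['matrix', 'stone', 'two'] (min_width=16, slack=1)
Line 5: ['keyboard'] (min_width=8, slack=9)

Answer: 2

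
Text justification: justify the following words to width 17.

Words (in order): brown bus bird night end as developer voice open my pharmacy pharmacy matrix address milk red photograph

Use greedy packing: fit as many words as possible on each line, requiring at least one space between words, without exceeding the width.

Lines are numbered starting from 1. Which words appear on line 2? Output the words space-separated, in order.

Line 1: ['brown', 'bus', 'bird'] (min_width=14, slack=3)
Line 2: ['night', 'end', 'as'] (min_width=12, slack=5)
Line 3: ['developer', 'voice'] (min_width=15, slack=2)
Line 4: ['open', 'my', 'pharmacy'] (min_width=16, slack=1)
Line 5: ['pharmacy', 'matrix'] (min_width=15, slack=2)
Line 6: ['address', 'milk', 'red'] (min_width=16, slack=1)
Line 7: ['photograph'] (min_width=10, slack=7)

Answer: night end as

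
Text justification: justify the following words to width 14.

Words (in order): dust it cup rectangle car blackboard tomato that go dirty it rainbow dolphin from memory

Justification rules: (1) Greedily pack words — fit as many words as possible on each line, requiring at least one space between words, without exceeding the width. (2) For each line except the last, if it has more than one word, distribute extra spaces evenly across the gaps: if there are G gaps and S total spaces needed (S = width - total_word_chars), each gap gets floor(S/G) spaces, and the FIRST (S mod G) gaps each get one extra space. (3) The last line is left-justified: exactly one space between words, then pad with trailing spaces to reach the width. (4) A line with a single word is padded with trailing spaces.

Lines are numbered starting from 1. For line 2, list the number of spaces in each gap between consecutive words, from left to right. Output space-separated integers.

Line 1: ['dust', 'it', 'cup'] (min_width=11, slack=3)
Line 2: ['rectangle', 'car'] (min_width=13, slack=1)
Line 3: ['blackboard'] (min_width=10, slack=4)
Line 4: ['tomato', 'that', 'go'] (min_width=14, slack=0)
Line 5: ['dirty', 'it'] (min_width=8, slack=6)
Line 6: ['rainbow'] (min_width=7, slack=7)
Line 7: ['dolphin', 'from'] (min_width=12, slack=2)
Line 8: ['memory'] (min_width=6, slack=8)

Answer: 2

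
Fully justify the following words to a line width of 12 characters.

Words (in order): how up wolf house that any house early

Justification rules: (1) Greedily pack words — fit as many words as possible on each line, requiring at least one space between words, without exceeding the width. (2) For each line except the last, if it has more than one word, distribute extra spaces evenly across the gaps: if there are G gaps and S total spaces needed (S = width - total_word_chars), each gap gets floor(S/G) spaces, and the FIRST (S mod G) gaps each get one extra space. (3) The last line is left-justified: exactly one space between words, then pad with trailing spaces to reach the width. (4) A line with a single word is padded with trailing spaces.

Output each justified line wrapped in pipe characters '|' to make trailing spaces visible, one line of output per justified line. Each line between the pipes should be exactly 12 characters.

Line 1: ['how', 'up', 'wolf'] (min_width=11, slack=1)
Line 2: ['house', 'that'] (min_width=10, slack=2)
Line 3: ['any', 'house'] (min_width=9, slack=3)
Line 4: ['early'] (min_width=5, slack=7)

Answer: |how  up wolf|
|house   that|
|any    house|
|early       |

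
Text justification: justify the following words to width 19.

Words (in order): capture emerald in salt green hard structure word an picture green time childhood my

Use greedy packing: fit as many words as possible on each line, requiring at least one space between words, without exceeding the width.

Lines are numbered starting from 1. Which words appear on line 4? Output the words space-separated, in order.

Line 1: ['capture', 'emerald', 'in'] (min_width=18, slack=1)
Line 2: ['salt', 'green', 'hard'] (min_width=15, slack=4)
Line 3: ['structure', 'word', 'an'] (min_width=17, slack=2)
Line 4: ['picture', 'green', 'time'] (min_width=18, slack=1)
Line 5: ['childhood', 'my'] (min_width=12, slack=7)

Answer: picture green time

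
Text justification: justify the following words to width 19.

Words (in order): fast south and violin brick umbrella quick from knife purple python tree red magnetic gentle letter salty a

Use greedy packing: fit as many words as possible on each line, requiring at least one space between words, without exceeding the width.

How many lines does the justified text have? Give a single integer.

Line 1: ['fast', 'south', 'and'] (min_width=14, slack=5)
Line 2: ['violin', 'brick'] (min_width=12, slack=7)
Line 3: ['umbrella', 'quick', 'from'] (min_width=19, slack=0)
Line 4: ['knife', 'purple', 'python'] (min_width=19, slack=0)
Line 5: ['tree', 'red', 'magnetic'] (min_width=17, slack=2)
Line 6: ['gentle', 'letter', 'salty'] (min_width=19, slack=0)
Line 7: ['a'] (min_width=1, slack=18)
Total lines: 7

Answer: 7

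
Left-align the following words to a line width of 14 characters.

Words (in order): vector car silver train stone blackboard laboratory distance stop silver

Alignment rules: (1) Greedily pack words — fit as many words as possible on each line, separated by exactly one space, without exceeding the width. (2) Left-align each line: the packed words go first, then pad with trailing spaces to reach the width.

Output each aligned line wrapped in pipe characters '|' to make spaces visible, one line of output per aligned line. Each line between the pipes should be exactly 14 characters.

Line 1: ['vector', 'car'] (min_width=10, slack=4)
Line 2: ['silver', 'train'] (min_width=12, slack=2)
Line 3: ['stone'] (min_width=5, slack=9)
Line 4: ['blackboard'] (min_width=10, slack=4)
Line 5: ['laboratory'] (min_width=10, slack=4)
Line 6: ['distance', 'stop'] (min_width=13, slack=1)
Line 7: ['silver'] (min_width=6, slack=8)

Answer: |vector car    |
|silver train  |
|stone         |
|blackboard    |
|laboratory    |
|distance stop |
|silver        |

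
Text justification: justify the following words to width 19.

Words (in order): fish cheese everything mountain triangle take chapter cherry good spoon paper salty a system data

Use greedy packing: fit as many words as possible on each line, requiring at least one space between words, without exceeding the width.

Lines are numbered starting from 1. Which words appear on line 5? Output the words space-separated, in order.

Line 1: ['fish', 'cheese'] (min_width=11, slack=8)
Line 2: ['everything', 'mountain'] (min_width=19, slack=0)
Line 3: ['triangle', 'take'] (min_width=13, slack=6)
Line 4: ['chapter', 'cherry', 'good'] (min_width=19, slack=0)
Line 5: ['spoon', 'paper', 'salty', 'a'] (min_width=19, slack=0)
Line 6: ['system', 'data'] (min_width=11, slack=8)

Answer: spoon paper salty a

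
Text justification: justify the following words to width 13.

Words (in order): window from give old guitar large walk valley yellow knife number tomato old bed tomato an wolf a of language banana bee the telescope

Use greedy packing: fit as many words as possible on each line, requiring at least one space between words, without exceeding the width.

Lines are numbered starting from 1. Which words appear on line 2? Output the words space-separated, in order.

Line 1: ['window', 'from'] (min_width=11, slack=2)
Line 2: ['give', 'old'] (min_width=8, slack=5)
Line 3: ['guitar', 'large'] (min_width=12, slack=1)
Line 4: ['walk', 'valley'] (min_width=11, slack=2)
Line 5: ['yellow', 'knife'] (min_width=12, slack=1)
Line 6: ['number', 'tomato'] (min_width=13, slack=0)
Line 7: ['old', 'bed'] (min_width=7, slack=6)
Line 8: ['tomato', 'an'] (min_width=9, slack=4)
Line 9: ['wolf', 'a', 'of'] (min_width=9, slack=4)
Line 10: ['language'] (min_width=8, slack=5)
Line 11: ['banana', 'bee'] (min_width=10, slack=3)
Line 12: ['the', 'telescope'] (min_width=13, slack=0)

Answer: give old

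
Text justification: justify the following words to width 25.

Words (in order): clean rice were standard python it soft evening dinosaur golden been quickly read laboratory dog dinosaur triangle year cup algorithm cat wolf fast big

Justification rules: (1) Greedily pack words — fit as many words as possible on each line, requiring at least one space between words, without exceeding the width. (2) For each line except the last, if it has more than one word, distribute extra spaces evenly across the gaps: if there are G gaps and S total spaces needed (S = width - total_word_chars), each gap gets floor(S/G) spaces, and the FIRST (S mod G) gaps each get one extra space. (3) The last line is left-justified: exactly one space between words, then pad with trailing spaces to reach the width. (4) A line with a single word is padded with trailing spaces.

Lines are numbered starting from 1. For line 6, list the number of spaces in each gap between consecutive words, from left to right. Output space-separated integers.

Line 1: ['clean', 'rice', 'were', 'standard'] (min_width=24, slack=1)
Line 2: ['python', 'it', 'soft', 'evening'] (min_width=22, slack=3)
Line 3: ['dinosaur', 'golden', 'been'] (min_width=20, slack=5)
Line 4: ['quickly', 'read', 'laboratory'] (min_width=23, slack=2)
Line 5: ['dog', 'dinosaur', 'triangle'] (min_width=21, slack=4)
Line 6: ['year', 'cup', 'algorithm', 'cat'] (min_width=22, slack=3)
Line 7: ['wolf', 'fast', 'big'] (min_width=13, slack=12)

Answer: 2 2 2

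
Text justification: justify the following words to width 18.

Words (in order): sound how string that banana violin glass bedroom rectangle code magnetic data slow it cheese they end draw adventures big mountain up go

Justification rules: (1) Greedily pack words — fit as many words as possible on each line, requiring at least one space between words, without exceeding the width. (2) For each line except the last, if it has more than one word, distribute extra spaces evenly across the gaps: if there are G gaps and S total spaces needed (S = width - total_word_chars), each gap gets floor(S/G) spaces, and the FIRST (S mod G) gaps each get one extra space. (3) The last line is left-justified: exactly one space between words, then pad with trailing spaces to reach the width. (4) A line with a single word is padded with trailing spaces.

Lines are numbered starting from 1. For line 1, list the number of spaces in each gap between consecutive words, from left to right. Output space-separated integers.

Line 1: ['sound', 'how', 'string'] (min_width=16, slack=2)
Line 2: ['that', 'banana', 'violin'] (min_width=18, slack=0)
Line 3: ['glass', 'bedroom'] (min_width=13, slack=5)
Line 4: ['rectangle', 'code'] (min_width=14, slack=4)
Line 5: ['magnetic', 'data', 'slow'] (min_width=18, slack=0)
Line 6: ['it', 'cheese', 'they', 'end'] (min_width=18, slack=0)
Line 7: ['draw', 'adventures'] (min_width=15, slack=3)
Line 8: ['big', 'mountain', 'up', 'go'] (min_width=18, slack=0)

Answer: 2 2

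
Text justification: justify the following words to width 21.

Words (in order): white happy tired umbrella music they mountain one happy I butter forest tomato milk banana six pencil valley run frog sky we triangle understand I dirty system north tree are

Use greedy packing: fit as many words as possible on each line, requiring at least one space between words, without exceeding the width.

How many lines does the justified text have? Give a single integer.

Answer: 9

Derivation:
Line 1: ['white', 'happy', 'tired'] (min_width=17, slack=4)
Line 2: ['umbrella', 'music', 'they'] (min_width=19, slack=2)
Line 3: ['mountain', 'one', 'happy', 'I'] (min_width=20, slack=1)
Line 4: ['butter', 'forest', 'tomato'] (min_width=20, slack=1)
Line 5: ['milk', 'banana', 'six'] (min_width=15, slack=6)
Line 6: ['pencil', 'valley', 'run'] (min_width=17, slack=4)
Line 7: ['frog', 'sky', 'we', 'triangle'] (min_width=20, slack=1)
Line 8: ['understand', 'I', 'dirty'] (min_width=18, slack=3)
Line 9: ['system', 'north', 'tree', 'are'] (min_width=21, slack=0)
Total lines: 9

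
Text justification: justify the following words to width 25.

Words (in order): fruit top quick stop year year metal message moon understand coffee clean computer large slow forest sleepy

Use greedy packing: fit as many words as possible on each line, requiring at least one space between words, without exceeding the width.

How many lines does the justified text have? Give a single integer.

Line 1: ['fruit', 'top', 'quick', 'stop', 'year'] (min_width=25, slack=0)
Line 2: ['year', 'metal', 'message', 'moon'] (min_width=23, slack=2)
Line 3: ['understand', 'coffee', 'clean'] (min_width=23, slack=2)
Line 4: ['computer', 'large', 'slow'] (min_width=19, slack=6)
Line 5: ['forest', 'sleepy'] (min_width=13, slack=12)
Total lines: 5

Answer: 5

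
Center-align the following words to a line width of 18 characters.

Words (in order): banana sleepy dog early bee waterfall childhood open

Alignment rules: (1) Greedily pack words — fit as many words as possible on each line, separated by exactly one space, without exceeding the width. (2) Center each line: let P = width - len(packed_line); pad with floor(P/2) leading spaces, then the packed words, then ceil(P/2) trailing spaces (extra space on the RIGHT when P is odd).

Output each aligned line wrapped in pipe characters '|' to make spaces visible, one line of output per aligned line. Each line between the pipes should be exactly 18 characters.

Answer: |banana sleepy dog |
|    early bee     |
|    waterfall     |
|  childhood open  |

Derivation:
Line 1: ['banana', 'sleepy', 'dog'] (min_width=17, slack=1)
Line 2: ['early', 'bee'] (min_width=9, slack=9)
Line 3: ['waterfall'] (min_width=9, slack=9)
Line 4: ['childhood', 'open'] (min_width=14, slack=4)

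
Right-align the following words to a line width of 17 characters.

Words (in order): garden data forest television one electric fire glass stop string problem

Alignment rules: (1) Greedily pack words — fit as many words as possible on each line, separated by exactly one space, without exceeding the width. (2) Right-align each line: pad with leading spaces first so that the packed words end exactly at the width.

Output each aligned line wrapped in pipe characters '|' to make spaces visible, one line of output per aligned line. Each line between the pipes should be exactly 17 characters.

Line 1: ['garden', 'data'] (min_width=11, slack=6)
Line 2: ['forest', 'television'] (min_width=17, slack=0)
Line 3: ['one', 'electric', 'fire'] (min_width=17, slack=0)
Line 4: ['glass', 'stop', 'string'] (min_width=17, slack=0)
Line 5: ['problem'] (min_width=7, slack=10)

Answer: |      garden data|
|forest television|
|one electric fire|
|glass stop string|
|          problem|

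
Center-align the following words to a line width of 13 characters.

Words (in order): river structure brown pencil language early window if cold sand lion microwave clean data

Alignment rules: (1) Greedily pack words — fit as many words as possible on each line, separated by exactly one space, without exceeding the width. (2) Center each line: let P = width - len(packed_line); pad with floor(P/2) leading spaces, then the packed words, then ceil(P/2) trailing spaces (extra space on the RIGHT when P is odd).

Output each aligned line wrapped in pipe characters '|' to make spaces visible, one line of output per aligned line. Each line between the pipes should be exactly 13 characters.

Line 1: ['river'] (min_width=5, slack=8)
Line 2: ['structure'] (min_width=9, slack=4)
Line 3: ['brown', 'pencil'] (min_width=12, slack=1)
Line 4: ['language'] (min_width=8, slack=5)
Line 5: ['early', 'window'] (min_width=12, slack=1)
Line 6: ['if', 'cold', 'sand'] (min_width=12, slack=1)
Line 7: ['lion'] (min_width=4, slack=9)
Line 8: ['microwave'] (min_width=9, slack=4)
Line 9: ['clean', 'data'] (min_width=10, slack=3)

Answer: |    river    |
|  structure  |
|brown pencil |
|  language   |
|early window |
|if cold sand |
|    lion     |
|  microwave  |
| clean data  |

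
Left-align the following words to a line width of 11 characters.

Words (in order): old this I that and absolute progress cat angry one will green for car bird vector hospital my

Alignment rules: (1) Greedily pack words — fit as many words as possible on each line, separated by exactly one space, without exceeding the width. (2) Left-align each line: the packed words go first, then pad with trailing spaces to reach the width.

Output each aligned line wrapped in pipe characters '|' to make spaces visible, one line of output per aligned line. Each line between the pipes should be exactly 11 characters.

Line 1: ['old', 'this', 'I'] (min_width=10, slack=1)
Line 2: ['that', 'and'] (min_width=8, slack=3)
Line 3: ['absolute'] (min_width=8, slack=3)
Line 4: ['progress'] (min_width=8, slack=3)
Line 5: ['cat', 'angry'] (min_width=9, slack=2)
Line 6: ['one', 'will'] (min_width=8, slack=3)
Line 7: ['green', 'for'] (min_width=9, slack=2)
Line 8: ['car', 'bird'] (min_width=8, slack=3)
Line 9: ['vector'] (min_width=6, slack=5)
Line 10: ['hospital', 'my'] (min_width=11, slack=0)

Answer: |old this I |
|that and   |
|absolute   |
|progress   |
|cat angry  |
|one will   |
|green for  |
|car bird   |
|vector     |
|hospital my|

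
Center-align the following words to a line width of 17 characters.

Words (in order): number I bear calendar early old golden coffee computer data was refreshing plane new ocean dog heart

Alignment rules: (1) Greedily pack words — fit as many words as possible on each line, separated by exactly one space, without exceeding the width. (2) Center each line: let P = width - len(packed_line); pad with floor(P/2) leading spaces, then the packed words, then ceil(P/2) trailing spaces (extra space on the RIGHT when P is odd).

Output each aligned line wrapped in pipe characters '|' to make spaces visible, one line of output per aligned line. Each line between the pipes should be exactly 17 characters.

Answer: |  number I bear  |
| calendar early  |
|old golden coffee|
|computer data was|
|refreshing plane |
|  new ocean dog  |
|      heart      |

Derivation:
Line 1: ['number', 'I', 'bear'] (min_width=13, slack=4)
Line 2: ['calendar', 'early'] (min_width=14, slack=3)
Line 3: ['old', 'golden', 'coffee'] (min_width=17, slack=0)
Line 4: ['computer', 'data', 'was'] (min_width=17, slack=0)
Line 5: ['refreshing', 'plane'] (min_width=16, slack=1)
Line 6: ['new', 'ocean', 'dog'] (min_width=13, slack=4)
Line 7: ['heart'] (min_width=5, slack=12)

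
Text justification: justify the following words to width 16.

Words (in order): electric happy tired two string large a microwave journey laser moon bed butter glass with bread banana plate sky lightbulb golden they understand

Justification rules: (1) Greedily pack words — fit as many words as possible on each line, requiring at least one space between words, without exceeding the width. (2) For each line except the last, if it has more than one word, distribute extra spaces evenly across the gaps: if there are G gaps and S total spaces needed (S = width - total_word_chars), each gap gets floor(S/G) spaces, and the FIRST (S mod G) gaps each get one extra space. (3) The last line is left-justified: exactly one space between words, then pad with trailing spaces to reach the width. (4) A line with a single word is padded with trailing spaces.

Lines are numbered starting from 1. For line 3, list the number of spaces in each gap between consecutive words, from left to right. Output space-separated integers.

Line 1: ['electric', 'happy'] (min_width=14, slack=2)
Line 2: ['tired', 'two', 'string'] (min_width=16, slack=0)
Line 3: ['large', 'a'] (min_width=7, slack=9)
Line 4: ['microwave'] (min_width=9, slack=7)
Line 5: ['journey', 'laser'] (min_width=13, slack=3)
Line 6: ['moon', 'bed', 'butter'] (min_width=15, slack=1)
Line 7: ['glass', 'with', 'bread'] (min_width=16, slack=0)
Line 8: ['banana', 'plate', 'sky'] (min_width=16, slack=0)
Line 9: ['lightbulb', 'golden'] (min_width=16, slack=0)
Line 10: ['they', 'understand'] (min_width=15, slack=1)

Answer: 10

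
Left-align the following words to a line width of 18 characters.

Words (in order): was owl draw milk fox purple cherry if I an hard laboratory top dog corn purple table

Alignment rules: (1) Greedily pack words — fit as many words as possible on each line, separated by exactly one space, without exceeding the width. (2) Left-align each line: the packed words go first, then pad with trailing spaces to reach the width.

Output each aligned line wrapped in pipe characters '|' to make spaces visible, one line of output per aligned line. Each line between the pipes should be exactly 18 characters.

Line 1: ['was', 'owl', 'draw', 'milk'] (min_width=17, slack=1)
Line 2: ['fox', 'purple', 'cherry'] (min_width=17, slack=1)
Line 3: ['if', 'I', 'an', 'hard'] (min_width=12, slack=6)
Line 4: ['laboratory', 'top', 'dog'] (min_width=18, slack=0)
Line 5: ['corn', 'purple', 'table'] (min_width=17, slack=1)

Answer: |was owl draw milk |
|fox purple cherry |
|if I an hard      |
|laboratory top dog|
|corn purple table |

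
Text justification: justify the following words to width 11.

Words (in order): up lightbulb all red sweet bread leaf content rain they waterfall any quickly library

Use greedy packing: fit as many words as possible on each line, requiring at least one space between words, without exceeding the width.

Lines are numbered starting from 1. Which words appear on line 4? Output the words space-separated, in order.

Answer: sweet bread

Derivation:
Line 1: ['up'] (min_width=2, slack=9)
Line 2: ['lightbulb'] (min_width=9, slack=2)
Line 3: ['all', 'red'] (min_width=7, slack=4)
Line 4: ['sweet', 'bread'] (min_width=11, slack=0)
Line 5: ['leaf'] (min_width=4, slack=7)
Line 6: ['content'] (min_width=7, slack=4)
Line 7: ['rain', 'they'] (min_width=9, slack=2)
Line 8: ['waterfall'] (min_width=9, slack=2)
Line 9: ['any', 'quickly'] (min_width=11, slack=0)
Line 10: ['library'] (min_width=7, slack=4)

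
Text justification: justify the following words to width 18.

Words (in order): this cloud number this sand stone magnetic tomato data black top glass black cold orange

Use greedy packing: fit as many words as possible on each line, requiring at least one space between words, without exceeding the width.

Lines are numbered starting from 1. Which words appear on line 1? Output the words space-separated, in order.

Line 1: ['this', 'cloud', 'number'] (min_width=17, slack=1)
Line 2: ['this', 'sand', 'stone'] (min_width=15, slack=3)
Line 3: ['magnetic', 'tomato'] (min_width=15, slack=3)
Line 4: ['data', 'black', 'top'] (min_width=14, slack=4)
Line 5: ['glass', 'black', 'cold'] (min_width=16, slack=2)
Line 6: ['orange'] (min_width=6, slack=12)

Answer: this cloud number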